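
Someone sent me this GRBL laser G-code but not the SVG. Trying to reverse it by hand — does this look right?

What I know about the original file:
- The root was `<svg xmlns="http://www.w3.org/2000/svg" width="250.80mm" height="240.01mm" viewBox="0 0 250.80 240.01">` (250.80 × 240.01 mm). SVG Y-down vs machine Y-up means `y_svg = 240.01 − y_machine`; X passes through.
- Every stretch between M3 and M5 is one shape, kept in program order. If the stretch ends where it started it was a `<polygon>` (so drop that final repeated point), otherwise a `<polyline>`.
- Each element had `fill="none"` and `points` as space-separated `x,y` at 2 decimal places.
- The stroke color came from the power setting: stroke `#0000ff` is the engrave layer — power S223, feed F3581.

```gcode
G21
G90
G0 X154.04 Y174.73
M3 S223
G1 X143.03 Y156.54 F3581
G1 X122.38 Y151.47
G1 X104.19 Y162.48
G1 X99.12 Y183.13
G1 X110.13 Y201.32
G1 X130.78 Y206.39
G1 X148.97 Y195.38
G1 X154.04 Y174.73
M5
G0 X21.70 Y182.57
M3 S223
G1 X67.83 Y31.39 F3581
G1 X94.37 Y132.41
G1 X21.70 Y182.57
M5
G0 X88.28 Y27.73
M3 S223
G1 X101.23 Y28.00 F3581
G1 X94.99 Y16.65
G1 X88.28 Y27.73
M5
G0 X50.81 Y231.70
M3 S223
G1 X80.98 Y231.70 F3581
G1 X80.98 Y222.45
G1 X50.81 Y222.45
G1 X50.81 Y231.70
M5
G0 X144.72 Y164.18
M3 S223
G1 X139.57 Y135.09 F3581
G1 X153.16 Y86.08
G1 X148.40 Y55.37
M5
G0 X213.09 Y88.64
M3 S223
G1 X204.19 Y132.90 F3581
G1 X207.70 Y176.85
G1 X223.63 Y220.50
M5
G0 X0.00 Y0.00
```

<svg xmlns="http://www.w3.org/2000/svg" width="250.80mm" height="240.01mm" viewBox="0 0 250.80 240.01">
  <polygon points="154.04,65.28 143.03,83.47 122.38,88.54 104.19,77.53 99.12,56.88 110.13,38.69 130.78,33.62 148.97,44.63" fill="none" stroke="#0000ff"/>
  <polygon points="21.70,57.44 67.83,208.62 94.37,107.60" fill="none" stroke="#0000ff"/>
  <polygon points="88.28,212.28 101.23,212.01 94.99,223.36" fill="none" stroke="#0000ff"/>
  <polygon points="50.81,8.31 80.98,8.31 80.98,17.56 50.81,17.56" fill="none" stroke="#0000ff"/>
  <polyline points="144.72,75.83 139.57,104.92 153.16,153.93 148.40,184.64" fill="none" stroke="#0000ff"/>
  <polyline points="213.09,151.37 204.19,107.11 207.70,63.16 223.63,19.51" fill="none" stroke="#0000ff"/>
</svg>

Each laser-on run becomes one SVG element. Flip Y back into SVG space with y_svg = 240.01 − y_machine. Every run uses S223, so all elements get stroke `#0000ff` (engrave).

Run 1: The run returns to its start, so emit a `<polygon>` with points (Y-flipped): 154.04,65.28 143.03,83.47 122.38,88.54 104.19,77.53 99.12,56.88 110.13,38.69 130.78,33.62 148.97,44.63.

Run 2: The run returns to its start, so emit a `<polygon>` with points (Y-flipped): 21.70,57.44 67.83,208.62 94.37,107.60.

Run 3: The run returns to its start, so emit a `<polygon>` with points (Y-flipped): 88.28,212.28 101.23,212.01 94.99,223.36.

Run 4: The run returns to its start, so emit a `<polygon>` with points (Y-flipped): 50.81,8.31 80.98,8.31 80.98,17.56 50.81,17.56.

Run 5: The run is open, so emit a `<polyline>` with points (Y-flipped): 144.72,75.83 139.57,104.92 153.16,153.93 148.40,184.64.

Run 6: The run is open, so emit a `<polyline>` with points (Y-flipped): 213.09,151.37 204.19,107.11 207.70,63.16 223.63,19.51.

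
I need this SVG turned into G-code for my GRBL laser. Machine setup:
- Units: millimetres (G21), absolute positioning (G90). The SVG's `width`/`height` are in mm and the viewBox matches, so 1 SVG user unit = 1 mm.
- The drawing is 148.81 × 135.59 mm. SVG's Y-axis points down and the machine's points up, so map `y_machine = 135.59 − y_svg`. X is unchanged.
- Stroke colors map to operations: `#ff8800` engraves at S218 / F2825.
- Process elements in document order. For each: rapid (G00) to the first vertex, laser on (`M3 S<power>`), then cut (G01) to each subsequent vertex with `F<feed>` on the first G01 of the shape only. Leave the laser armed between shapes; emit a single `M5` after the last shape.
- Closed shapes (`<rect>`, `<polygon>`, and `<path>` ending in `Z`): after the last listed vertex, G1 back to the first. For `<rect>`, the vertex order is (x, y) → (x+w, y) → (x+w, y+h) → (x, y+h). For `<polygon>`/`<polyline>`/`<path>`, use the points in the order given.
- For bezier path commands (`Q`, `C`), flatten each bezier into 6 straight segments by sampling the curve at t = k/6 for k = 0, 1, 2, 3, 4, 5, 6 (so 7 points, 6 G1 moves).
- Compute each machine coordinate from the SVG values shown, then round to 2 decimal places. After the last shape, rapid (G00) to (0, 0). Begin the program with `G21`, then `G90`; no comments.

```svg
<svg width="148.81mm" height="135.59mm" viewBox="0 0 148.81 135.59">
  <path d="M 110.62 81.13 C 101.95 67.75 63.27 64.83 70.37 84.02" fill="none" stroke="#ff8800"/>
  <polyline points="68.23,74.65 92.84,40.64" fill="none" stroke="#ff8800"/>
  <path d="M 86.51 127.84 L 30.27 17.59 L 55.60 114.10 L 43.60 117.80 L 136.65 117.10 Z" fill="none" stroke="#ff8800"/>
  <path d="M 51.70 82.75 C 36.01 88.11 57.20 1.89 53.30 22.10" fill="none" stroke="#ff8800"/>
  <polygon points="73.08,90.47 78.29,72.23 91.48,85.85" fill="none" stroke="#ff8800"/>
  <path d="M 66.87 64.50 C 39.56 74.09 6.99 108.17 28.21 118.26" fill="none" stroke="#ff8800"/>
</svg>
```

G21
G90
G00 X110.62 Y54.46
M3 S218
G01 X104.14 Y60.22 F2825
G01 X94.75 Y63.92
G01 X84.58 Y65.23
G01 X75.72 Y63.82
G01 X70.28 Y59.38
G01 X70.37 Y51.57
G00 X68.23 Y60.94
M3 S218
G01 X92.84 Y94.95 F2825
G00 X86.51 Y7.75
M3 S218
G01 X30.27 Y118.00 F2825
G01 X55.60 Y21.49
G01 X43.60 Y17.79
G01 X136.65 Y18.49
G01 X86.51 Y7.75
G00 X51.70 Y52.84
M3 S218
G01 X46.64 Y56.87 F2825
G01 X46.01 Y70.67
G01 X48.08 Y88.73
G01 X51.13 Y105.56
G01 X53.45 Y115.64
G01 X53.30 Y113.49
G00 X73.08 Y45.12
M3 S218
G01 X78.29 Y63.36 F2825
G01 X91.48 Y49.74
G01 X73.08 Y45.12
G00 X66.87 Y71.09
M3 S218
G01 X53.05 Y64.48 F2825
G01 X39.99 Y55.13
G01 X29.34 Y44.40
G01 X22.73 Y33.62
G01 X21.81 Y24.15
G01 X28.21 Y17.33
M5
G00 X0.00 Y0.00

viewBox `0 0 148.81 135.59` with mm width/height → 1 unit = 1 mm. Flip: y_m = 135.59 − y_svg.

**Shape 1** — `<path>` cubic bezier, stroke `#ff8800` → engrave (S218, F2825). Control points (SVG): P0=(110.62,81.13), P1=(101.95,67.75), P2=(63.27,64.83), P3=(70.37,84.02); sampled at t=k/6. Machine vertices: (110.62,54.46) → (104.14,60.22) → (94.75,63.92) → (84.58,65.23) → (75.72,63.82) → (70.28,59.38) → (70.37,51.57). Open path.

**Shape 2** — `<polyline>` line segment, stroke `#ff8800` → engrave (S218, F2825). Machine vertices: (68.23,60.94) → (92.84,94.95). Open path.

**Shape 3** — `<path>` closed polygon, stroke `#ff8800` → engrave (S218, F2825). Machine vertices: (86.51,7.75) → (30.27,118.00) → (55.60,21.49) → (43.60,17.79) → (136.65,18.49) → (86.51,7.75). Closed: final G1 returns to the first vertex.

**Shape 4** — `<path>` cubic bezier, stroke `#ff8800` → engrave (S218, F2825). Control points (SVG): P0=(51.70,82.75), P1=(36.01,88.11), P2=(57.20,1.89), P3=(53.30,22.10); sampled at t=k/6. Machine vertices: (51.70,52.84) → (46.64,56.87) → (46.01,70.67) → (48.08,88.73) → (51.13,105.56) → (53.45,115.64) → (53.30,113.49). Open path.

**Shape 5** — `<polygon>` regular polygon, stroke `#ff8800` → engrave (S218, F2825). Machine vertices: (73.08,45.12) → (78.29,63.36) → (91.48,49.74) → (73.08,45.12). Closed: final G1 returns to the first vertex.

**Shape 6** — `<path>` cubic bezier, stroke `#ff8800` → engrave (S218, F2825). Control points (SVG): P0=(66.87,64.50), P1=(39.56,74.09), P2=(6.99,108.17), P3=(28.21,118.26); sampled at t=k/6. Machine vertices: (66.87,71.09) → (53.05,64.48) → (39.99,55.13) → (29.34,44.40) → (22.73,33.62) → (21.81,24.15) → (28.21,17.33). Open path.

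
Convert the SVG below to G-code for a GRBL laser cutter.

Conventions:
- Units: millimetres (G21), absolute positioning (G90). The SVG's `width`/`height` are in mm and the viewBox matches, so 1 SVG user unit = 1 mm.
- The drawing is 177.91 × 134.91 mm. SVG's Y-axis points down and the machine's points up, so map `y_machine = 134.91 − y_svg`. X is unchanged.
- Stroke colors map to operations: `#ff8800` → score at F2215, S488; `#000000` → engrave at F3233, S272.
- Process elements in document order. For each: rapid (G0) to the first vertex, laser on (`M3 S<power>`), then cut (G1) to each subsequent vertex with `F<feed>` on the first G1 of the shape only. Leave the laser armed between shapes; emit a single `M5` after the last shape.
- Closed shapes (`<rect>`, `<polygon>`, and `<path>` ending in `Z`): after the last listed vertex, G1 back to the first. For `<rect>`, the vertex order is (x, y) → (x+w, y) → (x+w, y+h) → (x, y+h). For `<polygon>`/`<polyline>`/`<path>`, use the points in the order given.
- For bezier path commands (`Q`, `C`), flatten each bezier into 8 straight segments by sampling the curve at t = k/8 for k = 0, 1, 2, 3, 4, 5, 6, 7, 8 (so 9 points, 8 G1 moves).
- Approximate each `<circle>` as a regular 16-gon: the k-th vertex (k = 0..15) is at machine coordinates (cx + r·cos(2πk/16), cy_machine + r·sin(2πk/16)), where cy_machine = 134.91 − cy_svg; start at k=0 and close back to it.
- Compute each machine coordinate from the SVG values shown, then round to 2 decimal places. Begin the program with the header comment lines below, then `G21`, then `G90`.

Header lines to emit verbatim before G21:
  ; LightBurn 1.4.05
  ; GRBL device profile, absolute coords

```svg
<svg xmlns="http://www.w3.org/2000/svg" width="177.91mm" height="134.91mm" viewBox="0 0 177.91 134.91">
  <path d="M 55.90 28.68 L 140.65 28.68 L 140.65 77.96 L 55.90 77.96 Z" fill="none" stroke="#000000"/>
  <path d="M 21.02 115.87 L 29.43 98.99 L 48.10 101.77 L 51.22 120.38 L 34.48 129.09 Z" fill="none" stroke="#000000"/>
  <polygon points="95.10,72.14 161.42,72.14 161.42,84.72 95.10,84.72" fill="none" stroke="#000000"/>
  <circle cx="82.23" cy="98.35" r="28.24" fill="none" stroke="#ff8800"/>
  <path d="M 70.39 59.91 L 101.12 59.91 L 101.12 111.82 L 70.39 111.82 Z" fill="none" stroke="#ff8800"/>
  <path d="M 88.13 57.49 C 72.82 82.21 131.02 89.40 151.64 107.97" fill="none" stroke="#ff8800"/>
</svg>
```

viewBox `0 0 177.91 134.91` with mm width/height → 1 unit = 1 mm. Flip: y_m = 134.91 − y_svg.

**Shape 1** — `<path>` rectangle, stroke `#000000` → engrave (S272, F3233). Machine vertices: (55.90,106.23) → (140.65,106.23) → (140.65,56.95) → (55.90,56.95) → (55.90,106.23). Closed: final G1 returns to the first vertex.

**Shape 2** — `<path>` regular polygon, stroke `#000000` → engrave (S272, F3233). Machine vertices: (21.02,19.04) → (29.43,35.92) → (48.10,33.14) → (51.22,14.53) → (34.48,5.82) → (21.02,19.04). Closed: final G1 returns to the first vertex.

**Shape 3** — `<polygon>` rectangle, stroke `#000000` → engrave (S272, F3233). Machine vertices: (95.10,62.77) → (161.42,62.77) → (161.42,50.19) → (95.10,50.19) → (95.10,62.77). Closed: final G1 returns to the first vertex.

**Shape 4** — `<circle>` circle, stroke `#ff8800` → score (S488, F2215). Machine vertices: (110.47,36.56) → (108.32,47.37) → (102.20,56.53) → (93.04,62.65) → (82.23,64.80) → (71.42,62.65) → (62.26,56.53) → (56.14,47.37) → (53.99,36.56) → (56.14,25.75) → (62.26,16.59) → (71.42,10.47) → (82.23,8.32) → (93.04,10.47) → (102.20,16.59) → (108.32,25.75) → (110.47,36.56). Closed: final G1 returns to the first vertex.

**Shape 5** — `<path>` rectangle, stroke `#ff8800` → score (S488, F2215). Machine vertices: (70.39,75.00) → (101.12,75.00) → (101.12,23.09) → (70.39,23.09) → (70.39,75.00). Closed: final G1 returns to the first vertex.

**Shape 6** — `<path>` cubic bezier, stroke `#ff8800` → score (S488, F2215). Control points (SVG): P0=(88.13,57.49), P1=(72.82,82.21), P2=(131.02,89.40), P3=(151.64,107.97); sampled at t=k/8. Machine vertices: (88.13,77.42) → (85.62,68.92) → (88.69,61.72) → (96.06,55.48) → (106.41,49.87) → (118.45,44.55) → (130.86,39.19) → (142.36,33.43) → (151.64,26.94). Open path.

; LightBurn 1.4.05
; GRBL device profile, absolute coords
G21
G90
G0 X55.90 Y106.23
M3 S272
G1 X140.65 Y106.23 F3233
G1 X140.65 Y56.95
G1 X55.90 Y56.95
G1 X55.90 Y106.23
G0 X21.02 Y19.04
M3 S272
G1 X29.43 Y35.92 F3233
G1 X48.10 Y33.14
G1 X51.22 Y14.53
G1 X34.48 Y5.82
G1 X21.02 Y19.04
G0 X95.10 Y62.77
M3 S272
G1 X161.42 Y62.77 F3233
G1 X161.42 Y50.19
G1 X95.10 Y50.19
G1 X95.10 Y62.77
G0 X110.47 Y36.56
M3 S488
G1 X108.32 Y47.37 F2215
G1 X102.20 Y56.53
G1 X93.04 Y62.65
G1 X82.23 Y64.80
G1 X71.42 Y62.65
G1 X62.26 Y56.53
G1 X56.14 Y47.37
G1 X53.99 Y36.56
G1 X56.14 Y25.75
G1 X62.26 Y16.59
G1 X71.42 Y10.47
G1 X82.23 Y8.32
G1 X93.04 Y10.47
G1 X102.20 Y16.59
G1 X108.32 Y25.75
G1 X110.47 Y36.56
G0 X70.39 Y75.00
M3 S488
G1 X101.12 Y75.00 F2215
G1 X101.12 Y23.09
G1 X70.39 Y23.09
G1 X70.39 Y75.00
G0 X88.13 Y77.42
M3 S488
G1 X85.62 Y68.92 F2215
G1 X88.69 Y61.72
G1 X96.06 Y55.48
G1 X106.41 Y49.87
G1 X118.45 Y44.55
G1 X130.86 Y39.19
G1 X142.36 Y33.43
G1 X151.64 Y26.94
M5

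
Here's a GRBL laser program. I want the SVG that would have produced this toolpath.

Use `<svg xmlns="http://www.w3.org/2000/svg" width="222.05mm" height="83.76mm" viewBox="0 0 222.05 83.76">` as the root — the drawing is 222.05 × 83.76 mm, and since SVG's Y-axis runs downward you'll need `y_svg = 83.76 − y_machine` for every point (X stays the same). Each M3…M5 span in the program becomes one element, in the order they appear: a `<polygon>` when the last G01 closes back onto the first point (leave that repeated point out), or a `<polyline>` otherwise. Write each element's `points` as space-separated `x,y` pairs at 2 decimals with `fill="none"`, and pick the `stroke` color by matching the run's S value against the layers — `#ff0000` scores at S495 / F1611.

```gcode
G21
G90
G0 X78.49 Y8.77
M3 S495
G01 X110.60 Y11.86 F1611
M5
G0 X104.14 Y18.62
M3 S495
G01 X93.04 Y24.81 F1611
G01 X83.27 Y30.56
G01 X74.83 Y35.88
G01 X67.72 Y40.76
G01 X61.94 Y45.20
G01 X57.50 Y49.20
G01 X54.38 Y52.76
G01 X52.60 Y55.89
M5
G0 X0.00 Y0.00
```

y_svg = 83.76 − y_m. Every run uses S495, so all elements get stroke `#ff0000` (score).

[1] open run; points: 78.49,74.99 110.60,71.90

[2] open run; points: 104.14,65.14 93.04,58.95 83.27,53.20 74.83,47.88 67.72,43.00 61.94,38.56 57.50,34.56 54.38,31.00 52.60,27.87

<svg xmlns="http://www.w3.org/2000/svg" width="222.05mm" height="83.76mm" viewBox="0 0 222.05 83.76">
  <polyline points="78.49,74.99 110.60,71.90" fill="none" stroke="#ff0000"/>
  <polyline points="104.14,65.14 93.04,58.95 83.27,53.20 74.83,47.88 67.72,43.00 61.94,38.56 57.50,34.56 54.38,31.00 52.60,27.87" fill="none" stroke="#ff0000"/>
</svg>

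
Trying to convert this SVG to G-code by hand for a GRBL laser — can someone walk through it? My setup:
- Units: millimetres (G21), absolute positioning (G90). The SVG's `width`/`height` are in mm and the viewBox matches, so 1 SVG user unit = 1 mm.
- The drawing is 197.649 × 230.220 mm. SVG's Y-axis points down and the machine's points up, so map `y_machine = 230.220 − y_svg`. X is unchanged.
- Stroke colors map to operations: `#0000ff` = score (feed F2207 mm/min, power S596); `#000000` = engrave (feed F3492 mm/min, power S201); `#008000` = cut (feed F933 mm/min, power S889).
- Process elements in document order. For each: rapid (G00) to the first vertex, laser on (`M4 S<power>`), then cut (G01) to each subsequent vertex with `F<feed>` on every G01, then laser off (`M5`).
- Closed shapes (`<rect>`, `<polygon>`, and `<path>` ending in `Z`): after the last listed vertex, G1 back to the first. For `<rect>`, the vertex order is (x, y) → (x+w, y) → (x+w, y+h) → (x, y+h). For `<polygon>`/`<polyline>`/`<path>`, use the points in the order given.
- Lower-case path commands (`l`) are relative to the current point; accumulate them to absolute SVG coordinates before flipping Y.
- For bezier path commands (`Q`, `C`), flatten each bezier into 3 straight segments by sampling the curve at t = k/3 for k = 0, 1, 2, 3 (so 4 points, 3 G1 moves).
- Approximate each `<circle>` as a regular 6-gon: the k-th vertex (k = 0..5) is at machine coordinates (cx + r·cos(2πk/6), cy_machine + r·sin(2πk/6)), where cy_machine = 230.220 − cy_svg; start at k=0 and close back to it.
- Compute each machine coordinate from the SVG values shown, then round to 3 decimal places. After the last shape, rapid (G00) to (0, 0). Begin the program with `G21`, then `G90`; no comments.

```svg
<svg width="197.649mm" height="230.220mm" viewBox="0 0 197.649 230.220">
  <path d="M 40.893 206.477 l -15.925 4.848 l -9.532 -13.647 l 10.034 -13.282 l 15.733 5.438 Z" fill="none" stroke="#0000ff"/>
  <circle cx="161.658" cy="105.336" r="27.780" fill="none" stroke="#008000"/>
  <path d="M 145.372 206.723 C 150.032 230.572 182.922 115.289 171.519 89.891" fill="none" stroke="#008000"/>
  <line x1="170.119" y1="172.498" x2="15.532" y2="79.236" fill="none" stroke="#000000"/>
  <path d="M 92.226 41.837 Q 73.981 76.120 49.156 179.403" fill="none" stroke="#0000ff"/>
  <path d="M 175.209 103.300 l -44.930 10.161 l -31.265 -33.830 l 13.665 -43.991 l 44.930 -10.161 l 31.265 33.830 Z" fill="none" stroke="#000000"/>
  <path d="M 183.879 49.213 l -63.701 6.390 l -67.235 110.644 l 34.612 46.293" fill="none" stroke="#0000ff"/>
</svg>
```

G21
G90
G00 X40.893 Y23.743
M4 S596
G01 X24.968 Y18.895 F2207
G01 X15.436 Y32.542 F2207
G01 X25.470 Y45.824 F2207
G01 X41.203 Y40.386 F2207
G01 X40.893 Y23.743 F2207
M5
G00 X189.438 Y124.884
M4 S889
G01 X175.548 Y148.942 F933
G01 X147.768 Y148.942 F933
G01 X133.878 Y124.884 F933
G01 X147.768 Y100.826 F933
G01 X175.548 Y100.826 F933
G01 X189.438 Y124.884 F933
M5
G00 X145.372 Y23.497
M4 S889
G01 X156.756 Y37.543 F933
G01 X170.844 Y93.451 F933
G01 X171.519 Y140.329 F933
M5
G00 X170.119 Y57.722
M4 S201
G01 X15.532 Y150.984 F3492
M5
G00 X92.226 Y188.383
M4 S596
G01 X79.332 Y157.861 F2207
G01 X64.975 Y112.006 F2207
G01 X49.156 Y50.817 F2207
M5
G00 X175.209 Y126.920
M4 S201
G01 X130.279 Y116.759 F3492
G01 X99.014 Y150.589 F3492
G01 X112.679 Y194.580 F3492
G01 X157.609 Y204.741 F3492
G01 X188.874 Y170.911 F3492
G01 X175.209 Y126.920 F3492
M5
G00 X183.879 Y181.007
M4 S596
G01 X120.178 Y174.617 F2207
G01 X52.943 Y63.973 F2207
G01 X87.555 Y17.680 F2207
M5
G00 X0.000 Y0.000

viewBox `0 0 197.649 230.220` with mm width/height → 1 unit = 1 mm. Flip: y_m = 230.220 − y_svg.

**Shape 1** — `<path>` regular polygon, stroke `#0000ff` → score (S596, F2207). Machine vertices: (40.893,23.743) → (24.968,18.895) → (15.436,32.542) → (25.470,45.824) → (41.203,40.386) → (40.893,23.743). Closed: final G1 returns to the first vertex.

**Shape 2** — `<circle>` circle, stroke `#008000` → cut (S889, F933). Machine vertices: (189.438,124.884) → (175.548,148.942) → (147.768,148.942) → (133.878,124.884) → (147.768,100.826) → (175.548,100.826) → (189.438,124.884). Closed: final G1 returns to the first vertex.

**Shape 3** — `<path>` cubic bezier, stroke `#008000` → cut (S889, F933). Control points (SVG): P0=(145.372,206.723), P1=(150.032,230.572), P2=(182.922,115.289), P3=(171.519,89.891); sampled at t=k/3. Machine vertices: (145.372,23.497) → (156.756,37.543) → (170.844,93.451) → (171.519,140.329). Open path.

**Shape 4** — `<line>` line segment, stroke `#000000` → engrave (S201, F3492). Machine vertices: (170.119,57.722) → (15.532,150.984). Open path.

**Shape 5** — `<path>` quadratic bezier, stroke `#0000ff` → score (S596, F2207). Control points (SVG): P0=(92.226,41.837), P1=(73.981,76.120), P2=(49.156,179.403); sampled at t=k/3. Machine vertices: (92.226,188.383) → (79.332,157.861) → (64.975,112.006) → (49.156,50.817). Open path.

**Shape 6** — `<path>` regular polygon, stroke `#000000` → engrave (S201, F3492). Machine vertices: (175.209,126.920) → (130.279,116.759) → (99.014,150.589) → (112.679,194.580) → (157.609,204.741) → (188.874,170.911) → (175.209,126.920). Closed: final G1 returns to the first vertex.

**Shape 7** — `<path>` open polyline, stroke `#0000ff` → score (S596, F2207). Machine vertices: (183.879,181.007) → (120.178,174.617) → (52.943,63.973) → (87.555,17.680). Open path.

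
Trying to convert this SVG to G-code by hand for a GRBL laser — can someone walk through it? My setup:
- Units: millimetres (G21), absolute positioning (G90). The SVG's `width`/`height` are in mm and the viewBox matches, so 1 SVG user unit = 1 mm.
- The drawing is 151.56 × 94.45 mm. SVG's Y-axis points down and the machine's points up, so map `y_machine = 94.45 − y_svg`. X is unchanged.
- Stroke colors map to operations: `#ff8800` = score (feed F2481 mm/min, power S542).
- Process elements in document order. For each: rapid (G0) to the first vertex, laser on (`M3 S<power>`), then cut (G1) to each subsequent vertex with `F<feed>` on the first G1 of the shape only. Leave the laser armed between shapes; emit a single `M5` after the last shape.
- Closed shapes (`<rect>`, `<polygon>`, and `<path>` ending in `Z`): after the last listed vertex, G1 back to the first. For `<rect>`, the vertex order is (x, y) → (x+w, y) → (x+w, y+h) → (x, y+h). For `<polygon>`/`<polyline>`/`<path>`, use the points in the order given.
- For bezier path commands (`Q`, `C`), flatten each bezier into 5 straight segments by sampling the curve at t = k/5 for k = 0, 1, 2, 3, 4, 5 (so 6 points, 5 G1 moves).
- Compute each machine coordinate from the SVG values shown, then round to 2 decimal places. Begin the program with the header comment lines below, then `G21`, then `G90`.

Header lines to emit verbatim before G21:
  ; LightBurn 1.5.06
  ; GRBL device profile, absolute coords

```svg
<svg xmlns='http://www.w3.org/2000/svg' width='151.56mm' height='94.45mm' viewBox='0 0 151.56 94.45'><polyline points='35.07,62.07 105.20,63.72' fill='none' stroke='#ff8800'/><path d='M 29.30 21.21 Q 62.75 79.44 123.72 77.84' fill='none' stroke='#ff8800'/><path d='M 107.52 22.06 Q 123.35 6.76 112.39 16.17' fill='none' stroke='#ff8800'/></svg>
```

1 u = 1 mm; y_m = 94.45 − y.

[1] `<polyline>` line segment, #ff8800→score S542 F2481: (35.07,32.38) → (105.20,30.73)

[2] `<path>` quadratic bezier, #ff8800→score S542 F2481: (29.30,73.24) → (43.78,52.34) → (60.46,36.23) → (79.35,24.90) → (100.43,18.36) → (123.72,16.61)

[3] `<path>` quadratic bezier, #ff8800→score S542 F2481: (107.52,72.39) → (112.78,77.52) → (115.90,80.68) → (116.87,81.85) → (115.70,81.06) → (112.39,78.28)

; LightBurn 1.5.06
; GRBL device profile, absolute coords
G21
G90
G0 X35.07 Y32.38
M3 S542
G1 X105.20 Y30.73 F2481
G0 X29.30 Y73.24
M3 S542
G1 X43.78 Y52.34 F2481
G1 X60.46 Y36.23
G1 X79.35 Y24.90
G1 X100.43 Y18.36
G1 X123.72 Y16.61
G0 X107.52 Y72.39
M3 S542
G1 X112.78 Y77.52 F2481
G1 X115.90 Y80.68
G1 X116.87 Y81.85
G1 X115.70 Y81.06
G1 X112.39 Y78.28
M5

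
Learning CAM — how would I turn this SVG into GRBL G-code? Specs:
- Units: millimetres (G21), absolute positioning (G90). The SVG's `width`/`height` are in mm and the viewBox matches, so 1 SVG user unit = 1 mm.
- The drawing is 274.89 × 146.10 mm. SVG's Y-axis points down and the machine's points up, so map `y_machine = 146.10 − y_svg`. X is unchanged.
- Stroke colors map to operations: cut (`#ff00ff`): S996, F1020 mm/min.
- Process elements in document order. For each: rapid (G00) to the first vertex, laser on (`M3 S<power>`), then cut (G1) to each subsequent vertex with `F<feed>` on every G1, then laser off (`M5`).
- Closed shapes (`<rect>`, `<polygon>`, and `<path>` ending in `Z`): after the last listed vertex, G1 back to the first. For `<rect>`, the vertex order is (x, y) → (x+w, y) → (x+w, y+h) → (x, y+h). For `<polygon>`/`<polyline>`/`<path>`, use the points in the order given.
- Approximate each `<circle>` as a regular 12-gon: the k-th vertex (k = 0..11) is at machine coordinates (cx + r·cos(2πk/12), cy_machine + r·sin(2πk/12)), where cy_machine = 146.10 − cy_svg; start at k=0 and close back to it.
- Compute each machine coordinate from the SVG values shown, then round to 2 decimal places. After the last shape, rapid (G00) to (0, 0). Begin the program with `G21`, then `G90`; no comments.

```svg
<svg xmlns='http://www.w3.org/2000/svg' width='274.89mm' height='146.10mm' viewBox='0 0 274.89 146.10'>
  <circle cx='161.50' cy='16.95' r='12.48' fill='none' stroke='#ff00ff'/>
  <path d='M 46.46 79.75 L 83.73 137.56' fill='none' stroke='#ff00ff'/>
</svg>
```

G21
G90
G00 X173.98 Y129.15
M3 S996
G1 X172.31 Y135.39 F1020
G1 X167.74 Y139.96 F1020
G1 X161.50 Y141.63 F1020
G1 X155.26 Y139.96 F1020
G1 X150.69 Y135.39 F1020
G1 X149.02 Y129.15 F1020
G1 X150.69 Y122.91 F1020
G1 X155.26 Y118.34 F1020
G1 X161.50 Y116.67 F1020
G1 X167.74 Y118.34 F1020
G1 X172.31 Y122.91 F1020
G1 X173.98 Y129.15 F1020
M5
G00 X46.46 Y66.35
M3 S996
G1 X83.73 Y8.54 F1020
M5
G00 X0.00 Y0.00

viewBox `0 0 274.89 146.10` with mm width/height → 1 unit = 1 mm. Flip: y_m = 146.10 − y_svg.

**Shape 1** — `<circle>` circle, stroke `#ff00ff` → cut (S996, F1020). Machine vertices: (173.98,129.15) → (172.31,135.39) → (167.74,139.96) → (161.50,141.63) → (155.26,139.96) → (150.69,135.39) → (149.02,129.15) → (150.69,122.91) → (155.26,118.34) → (161.50,116.67) → (167.74,118.34) → (172.31,122.91) → (173.98,129.15). Closed: final G1 returns to the first vertex.

**Shape 2** — `<path>` line segment, stroke `#ff00ff` → cut (S996, F1020). Machine vertices: (46.46,66.35) → (83.73,8.54). Open path.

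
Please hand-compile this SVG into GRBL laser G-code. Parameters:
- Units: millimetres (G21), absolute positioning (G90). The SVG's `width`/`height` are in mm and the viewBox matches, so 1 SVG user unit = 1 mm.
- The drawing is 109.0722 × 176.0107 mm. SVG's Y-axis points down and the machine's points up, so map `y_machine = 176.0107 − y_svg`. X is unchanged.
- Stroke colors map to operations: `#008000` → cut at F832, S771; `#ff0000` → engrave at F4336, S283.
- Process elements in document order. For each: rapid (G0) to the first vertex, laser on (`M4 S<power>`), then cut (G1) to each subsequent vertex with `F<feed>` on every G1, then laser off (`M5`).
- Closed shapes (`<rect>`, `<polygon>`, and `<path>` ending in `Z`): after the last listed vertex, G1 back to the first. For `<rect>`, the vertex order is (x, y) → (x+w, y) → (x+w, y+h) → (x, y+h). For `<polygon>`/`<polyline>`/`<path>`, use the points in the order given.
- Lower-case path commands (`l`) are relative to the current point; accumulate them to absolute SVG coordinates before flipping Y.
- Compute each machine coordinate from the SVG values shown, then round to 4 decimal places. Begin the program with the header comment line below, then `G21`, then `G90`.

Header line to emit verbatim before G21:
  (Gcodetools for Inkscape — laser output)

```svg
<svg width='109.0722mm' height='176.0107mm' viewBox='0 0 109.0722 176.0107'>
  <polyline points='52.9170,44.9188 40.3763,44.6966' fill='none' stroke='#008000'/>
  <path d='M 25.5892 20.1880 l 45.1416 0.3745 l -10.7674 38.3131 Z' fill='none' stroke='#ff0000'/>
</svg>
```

(Gcodetools for Inkscape — laser output)
G21
G90
G0 X52.9170 Y131.0919
M4 S771
G1 X40.3763 Y131.3141 F832
M5
G0 X25.5892 Y155.8227
M4 S283
G1 X70.7308 Y155.4482 F4336
G1 X59.9634 Y117.1351 F4336
G1 X25.5892 Y155.8227 F4336
M5

viewBox `0 0 109.0722 176.0107` with mm width/height → 1 unit = 1 mm. Flip: y_m = 176.0107 − y_svg.

**Shape 1** — `<polyline>` line segment, stroke `#008000` → cut (S771, F832). Machine vertices: (52.9170,131.0919) → (40.3763,131.3141). Open path.

**Shape 2** — `<path>` closed polygon, stroke `#ff0000` → engrave (S283, F4336). Machine vertices: (25.5892,155.8227) → (70.7308,155.4482) → (59.9634,117.1351) → (25.5892,155.8227). Closed: final G1 returns to the first vertex.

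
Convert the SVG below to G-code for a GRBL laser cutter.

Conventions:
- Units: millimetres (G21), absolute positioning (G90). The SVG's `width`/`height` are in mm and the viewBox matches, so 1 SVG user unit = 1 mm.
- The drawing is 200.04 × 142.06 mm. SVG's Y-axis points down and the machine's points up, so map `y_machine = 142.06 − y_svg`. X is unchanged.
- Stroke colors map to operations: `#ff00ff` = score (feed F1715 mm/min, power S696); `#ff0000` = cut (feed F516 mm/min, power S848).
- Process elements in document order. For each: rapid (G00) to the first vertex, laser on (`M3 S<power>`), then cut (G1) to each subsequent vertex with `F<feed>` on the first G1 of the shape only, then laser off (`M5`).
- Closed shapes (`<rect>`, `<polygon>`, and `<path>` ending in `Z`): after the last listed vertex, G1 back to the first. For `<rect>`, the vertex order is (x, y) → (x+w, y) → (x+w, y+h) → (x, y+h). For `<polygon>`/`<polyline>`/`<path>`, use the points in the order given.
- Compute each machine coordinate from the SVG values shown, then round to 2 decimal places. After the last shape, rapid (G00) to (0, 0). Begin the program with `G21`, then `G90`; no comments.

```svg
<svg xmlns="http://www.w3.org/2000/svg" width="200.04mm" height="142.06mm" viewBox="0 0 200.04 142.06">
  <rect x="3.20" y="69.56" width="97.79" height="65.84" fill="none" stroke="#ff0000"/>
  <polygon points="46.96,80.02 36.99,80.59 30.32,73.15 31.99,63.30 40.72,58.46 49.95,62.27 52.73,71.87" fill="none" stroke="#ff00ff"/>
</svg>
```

1 u = 1 mm; y_m = 142.06 − y.

[1] `<rect>` rectangle, #ff0000→cut S848 F516: (3.20,72.50) → (100.99,72.50) → (100.99,6.66) → (3.20,6.66) → (3.20,72.50) (closed)

[2] `<polygon>` regular polygon, #ff00ff→score S696 F1715: (46.96,62.04) → (36.99,61.47) → (30.32,68.91) → (31.99,78.76) → (40.72,83.60) → (49.95,79.79) → (52.73,70.19) → (46.96,62.04) (closed)

G21
G90
G00 X3.20 Y72.50
M3 S848
G1 X100.99 Y72.50 F516
G1 X100.99 Y6.66
G1 X3.20 Y6.66
G1 X3.20 Y72.50
M5
G00 X46.96 Y62.04
M3 S696
G1 X36.99 Y61.47 F1715
G1 X30.32 Y68.91
G1 X31.99 Y78.76
G1 X40.72 Y83.60
G1 X49.95 Y79.79
G1 X52.73 Y70.19
G1 X46.96 Y62.04
M5
G00 X0.00 Y0.00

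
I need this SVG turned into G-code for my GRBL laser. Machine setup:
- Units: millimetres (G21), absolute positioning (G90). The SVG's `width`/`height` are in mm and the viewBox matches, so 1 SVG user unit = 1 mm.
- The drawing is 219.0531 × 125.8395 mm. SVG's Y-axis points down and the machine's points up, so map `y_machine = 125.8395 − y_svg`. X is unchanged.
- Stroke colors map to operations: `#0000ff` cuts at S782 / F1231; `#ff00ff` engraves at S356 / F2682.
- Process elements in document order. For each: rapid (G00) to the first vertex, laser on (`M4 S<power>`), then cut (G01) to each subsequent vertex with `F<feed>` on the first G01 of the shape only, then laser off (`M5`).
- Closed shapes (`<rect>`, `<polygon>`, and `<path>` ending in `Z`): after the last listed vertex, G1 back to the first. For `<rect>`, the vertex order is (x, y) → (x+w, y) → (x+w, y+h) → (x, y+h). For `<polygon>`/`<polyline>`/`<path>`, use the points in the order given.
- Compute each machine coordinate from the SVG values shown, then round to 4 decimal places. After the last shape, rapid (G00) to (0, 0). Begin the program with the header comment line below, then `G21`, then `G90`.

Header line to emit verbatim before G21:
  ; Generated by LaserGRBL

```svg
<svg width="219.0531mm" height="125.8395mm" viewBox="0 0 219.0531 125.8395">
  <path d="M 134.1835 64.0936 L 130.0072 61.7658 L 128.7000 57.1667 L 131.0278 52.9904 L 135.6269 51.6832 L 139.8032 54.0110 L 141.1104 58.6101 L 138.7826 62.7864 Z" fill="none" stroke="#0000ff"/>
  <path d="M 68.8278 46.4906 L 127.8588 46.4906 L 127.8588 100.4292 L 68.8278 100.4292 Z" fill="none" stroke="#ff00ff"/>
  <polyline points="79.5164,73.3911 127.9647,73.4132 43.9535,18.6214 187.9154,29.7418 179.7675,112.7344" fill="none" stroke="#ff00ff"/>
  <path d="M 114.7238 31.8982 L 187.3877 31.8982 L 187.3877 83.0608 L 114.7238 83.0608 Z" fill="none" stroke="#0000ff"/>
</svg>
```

; Generated by LaserGRBL
G21
G90
G00 X134.1835 Y61.7459
M4 S782
G01 X130.0072 Y64.0737 F1231
G01 X128.7000 Y68.6728
G01 X131.0278 Y72.8491
G01 X135.6269 Y74.1563
G01 X139.8032 Y71.8285
G01 X141.1104 Y67.2294
G01 X138.7826 Y63.0531
G01 X134.1835 Y61.7459
M5
G00 X68.8278 Y79.3489
M4 S356
G01 X127.8588 Y79.3489 F2682
G01 X127.8588 Y25.4103
G01 X68.8278 Y25.4103
G01 X68.8278 Y79.3489
M5
G00 X79.5164 Y52.4484
M4 S356
G01 X127.9647 Y52.4263 F2682
G01 X43.9535 Y107.2181
G01 X187.9154 Y96.0977
G01 X179.7675 Y13.1051
M5
G00 X114.7238 Y93.9413
M4 S782
G01 X187.3877 Y93.9413 F1231
G01 X187.3877 Y42.7787
G01 X114.7238 Y42.7787
G01 X114.7238 Y93.9413
M5
G00 X0.0000 Y0.0000

1 u = 1 mm; y_m = 125.8395 − y.

[1] `<path>` regular polygon, #0000ff→cut S782 F1231: (134.1835,61.7459) → (130.0072,64.0737) → (128.7000,68.6728) → (131.0278,72.8491) → (135.6269,74.1563) → (139.8032,71.8285) → (141.1104,67.2294) → (138.7826,63.0531) → (134.1835,61.7459) (closed)

[2] `<path>` rectangle, #ff00ff→engrave S356 F2682: (68.8278,79.3489) → (127.8588,79.3489) → (127.8588,25.4103) → (68.8278,25.4103) → (68.8278,79.3489) (closed)

[3] `<polyline>` open polyline, #ff00ff→engrave S356 F2682: (79.5164,52.4484) → (127.9647,52.4263) → (43.9535,107.2181) → (187.9154,96.0977) → (179.7675,13.1051)

[4] `<path>` rectangle, #0000ff→cut S782 F1231: (114.7238,93.9413) → (187.3877,93.9413) → (187.3877,42.7787) → (114.7238,42.7787) → (114.7238,93.9413) (closed)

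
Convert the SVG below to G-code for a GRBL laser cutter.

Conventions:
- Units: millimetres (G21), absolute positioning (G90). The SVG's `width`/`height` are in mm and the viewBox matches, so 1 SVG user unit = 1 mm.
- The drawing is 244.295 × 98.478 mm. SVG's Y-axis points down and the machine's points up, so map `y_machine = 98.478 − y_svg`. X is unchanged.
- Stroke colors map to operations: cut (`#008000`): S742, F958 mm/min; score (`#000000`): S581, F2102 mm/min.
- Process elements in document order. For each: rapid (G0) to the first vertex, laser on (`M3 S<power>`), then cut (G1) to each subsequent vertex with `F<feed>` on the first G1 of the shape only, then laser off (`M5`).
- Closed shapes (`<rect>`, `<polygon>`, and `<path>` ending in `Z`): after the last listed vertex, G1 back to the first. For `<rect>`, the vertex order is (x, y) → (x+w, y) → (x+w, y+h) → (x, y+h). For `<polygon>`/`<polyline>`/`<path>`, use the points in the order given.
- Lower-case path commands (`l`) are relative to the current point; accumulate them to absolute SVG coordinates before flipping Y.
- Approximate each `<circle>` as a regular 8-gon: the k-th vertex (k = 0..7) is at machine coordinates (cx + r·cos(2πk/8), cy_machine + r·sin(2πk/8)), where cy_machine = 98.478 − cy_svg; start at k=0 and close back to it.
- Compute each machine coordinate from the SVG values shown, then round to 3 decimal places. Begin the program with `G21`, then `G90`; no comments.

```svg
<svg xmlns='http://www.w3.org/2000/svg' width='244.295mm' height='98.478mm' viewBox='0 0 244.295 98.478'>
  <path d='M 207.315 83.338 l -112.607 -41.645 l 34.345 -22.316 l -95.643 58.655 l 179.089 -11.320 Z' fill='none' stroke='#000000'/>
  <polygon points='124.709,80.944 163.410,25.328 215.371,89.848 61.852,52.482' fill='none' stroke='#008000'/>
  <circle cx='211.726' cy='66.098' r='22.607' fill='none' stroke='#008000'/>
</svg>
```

G21
G90
G0 X207.315 Y15.140
M3 S581
G1 X94.708 Y56.785 F2102
G1 X129.053 Y79.101
G1 X33.410 Y20.446
G1 X212.499 Y31.766
G1 X207.315 Y15.140
M5
G0 X124.709 Y17.534
M3 S742
G1 X163.410 Y73.150 F958
G1 X215.371 Y8.630
G1 X61.852 Y45.996
G1 X124.709 Y17.534
M5
G0 X234.333 Y32.380
M3 S742
G1 X227.712 Y48.366 F958
G1 X211.726 Y54.987
G1 X195.740 Y48.366
G1 X189.119 Y32.380
G1 X195.740 Y16.394
G1 X211.726 Y9.773
G1 X227.712 Y16.394
G1 X234.333 Y32.380
M5

viewBox `0 0 244.295 98.478` with mm width/height → 1 unit = 1 mm. Flip: y_m = 98.478 − y_svg.

**Shape 1** — `<path>` closed polygon, stroke `#000000` → score (S581, F2102). Machine vertices: (207.315,15.140) → (94.708,56.785) → (129.053,79.101) → (33.410,20.446) → (212.499,31.766) → (207.315,15.140). Closed: final G1 returns to the first vertex.

**Shape 2** — `<polygon>` closed polygon, stroke `#008000` → cut (S742, F958). Machine vertices: (124.709,17.534) → (163.410,73.150) → (215.371,8.630) → (61.852,45.996) → (124.709,17.534). Closed: final G1 returns to the first vertex.

**Shape 3** — `<circle>` circle, stroke `#008000` → cut (S742, F958). Machine vertices: (234.333,32.380) → (227.712,48.366) → (211.726,54.987) → (195.740,48.366) → (189.119,32.380) → (195.740,16.394) → (211.726,9.773) → (227.712,16.394) → (234.333,32.380). Closed: final G1 returns to the first vertex.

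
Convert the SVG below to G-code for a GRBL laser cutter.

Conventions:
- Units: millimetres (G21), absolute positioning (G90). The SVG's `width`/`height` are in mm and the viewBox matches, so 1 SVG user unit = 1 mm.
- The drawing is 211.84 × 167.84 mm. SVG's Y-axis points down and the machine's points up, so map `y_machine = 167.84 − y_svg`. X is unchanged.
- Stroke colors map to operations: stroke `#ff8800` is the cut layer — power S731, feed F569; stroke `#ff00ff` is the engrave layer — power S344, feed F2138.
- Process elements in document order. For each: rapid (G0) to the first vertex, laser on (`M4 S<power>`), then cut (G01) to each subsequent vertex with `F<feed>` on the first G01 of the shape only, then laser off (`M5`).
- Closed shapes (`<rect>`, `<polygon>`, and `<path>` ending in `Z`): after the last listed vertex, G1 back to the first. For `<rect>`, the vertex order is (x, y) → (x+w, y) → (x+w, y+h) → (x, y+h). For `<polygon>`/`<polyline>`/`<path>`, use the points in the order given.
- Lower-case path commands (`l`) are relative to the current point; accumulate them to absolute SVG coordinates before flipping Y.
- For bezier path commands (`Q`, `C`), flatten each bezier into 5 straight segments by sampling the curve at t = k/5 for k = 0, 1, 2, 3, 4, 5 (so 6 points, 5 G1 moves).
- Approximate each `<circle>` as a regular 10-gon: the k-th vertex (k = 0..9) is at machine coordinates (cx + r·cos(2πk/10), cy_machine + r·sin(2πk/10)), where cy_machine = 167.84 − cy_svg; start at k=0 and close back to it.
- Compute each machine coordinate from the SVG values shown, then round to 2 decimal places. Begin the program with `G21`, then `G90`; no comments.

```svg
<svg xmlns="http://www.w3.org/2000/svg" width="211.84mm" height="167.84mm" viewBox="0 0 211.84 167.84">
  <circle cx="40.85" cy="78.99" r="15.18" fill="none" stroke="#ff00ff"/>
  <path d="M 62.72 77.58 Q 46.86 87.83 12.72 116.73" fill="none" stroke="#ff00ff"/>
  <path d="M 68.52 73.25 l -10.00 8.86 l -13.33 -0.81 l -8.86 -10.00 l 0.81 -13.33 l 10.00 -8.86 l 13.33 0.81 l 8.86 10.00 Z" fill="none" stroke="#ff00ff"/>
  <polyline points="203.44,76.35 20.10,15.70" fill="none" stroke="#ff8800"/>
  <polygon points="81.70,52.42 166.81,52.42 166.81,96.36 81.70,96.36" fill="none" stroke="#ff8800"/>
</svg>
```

1 u = 1 mm; y_m = 167.84 − y.

[1] `<circle>` circle, #ff00ff→engrave S344 F2138: (56.03,88.85) → (53.13,97.77) → (45.54,103.29) → (36.16,103.29) → (28.57,97.77) → (25.67,88.85) → (28.57,79.93) → (36.16,74.41) → (45.54,74.41) → (53.13,79.93) → (56.03,88.85) (closed)

[2] `<path>` quadratic bezier, #ff00ff→engrave S344 F2138: (62.72,90.26) → (55.64,85.41) → (47.11,79.08) → (37.11,71.25) → (25.64,61.92) → (12.72,51.11)

[3] `<path>` regular polygon, #ff00ff→engrave S344 F2138: (68.52,94.59) → (58.52,85.73) → (45.19,86.54) → (36.33,96.54) → (37.14,109.87) → (47.14,118.73) → (60.47,117.92) → (69.33,107.92) → (68.52,94.59) (closed)

[4] `<polyline>` line segment, #ff8800→cut S731 F569: (203.44,91.49) → (20.10,152.14)

[5] `<polygon>` rectangle, #ff8800→cut S731 F569: (81.70,115.42) → (166.81,115.42) → (166.81,71.48) → (81.70,71.48) → (81.70,115.42) (closed)

G21
G90
G0 X56.03 Y88.85
M4 S344
G01 X53.13 Y97.77 F2138
G01 X45.54 Y103.29
G01 X36.16 Y103.29
G01 X28.57 Y97.77
G01 X25.67 Y88.85
G01 X28.57 Y79.93
G01 X36.16 Y74.41
G01 X45.54 Y74.41
G01 X53.13 Y79.93
G01 X56.03 Y88.85
M5
G0 X62.72 Y90.26
M4 S344
G01 X55.64 Y85.41 F2138
G01 X47.11 Y79.08
G01 X37.11 Y71.25
G01 X25.64 Y61.92
G01 X12.72 Y51.11
M5
G0 X68.52 Y94.59
M4 S344
G01 X58.52 Y85.73 F2138
G01 X45.19 Y86.54
G01 X36.33 Y96.54
G01 X37.14 Y109.87
G01 X47.14 Y118.73
G01 X60.47 Y117.92
G01 X69.33 Y107.92
G01 X68.52 Y94.59
M5
G0 X203.44 Y91.49
M4 S731
G01 X20.10 Y152.14 F569
M5
G0 X81.70 Y115.42
M4 S731
G01 X166.81 Y115.42 F569
G01 X166.81 Y71.48
G01 X81.70 Y71.48
G01 X81.70 Y115.42
M5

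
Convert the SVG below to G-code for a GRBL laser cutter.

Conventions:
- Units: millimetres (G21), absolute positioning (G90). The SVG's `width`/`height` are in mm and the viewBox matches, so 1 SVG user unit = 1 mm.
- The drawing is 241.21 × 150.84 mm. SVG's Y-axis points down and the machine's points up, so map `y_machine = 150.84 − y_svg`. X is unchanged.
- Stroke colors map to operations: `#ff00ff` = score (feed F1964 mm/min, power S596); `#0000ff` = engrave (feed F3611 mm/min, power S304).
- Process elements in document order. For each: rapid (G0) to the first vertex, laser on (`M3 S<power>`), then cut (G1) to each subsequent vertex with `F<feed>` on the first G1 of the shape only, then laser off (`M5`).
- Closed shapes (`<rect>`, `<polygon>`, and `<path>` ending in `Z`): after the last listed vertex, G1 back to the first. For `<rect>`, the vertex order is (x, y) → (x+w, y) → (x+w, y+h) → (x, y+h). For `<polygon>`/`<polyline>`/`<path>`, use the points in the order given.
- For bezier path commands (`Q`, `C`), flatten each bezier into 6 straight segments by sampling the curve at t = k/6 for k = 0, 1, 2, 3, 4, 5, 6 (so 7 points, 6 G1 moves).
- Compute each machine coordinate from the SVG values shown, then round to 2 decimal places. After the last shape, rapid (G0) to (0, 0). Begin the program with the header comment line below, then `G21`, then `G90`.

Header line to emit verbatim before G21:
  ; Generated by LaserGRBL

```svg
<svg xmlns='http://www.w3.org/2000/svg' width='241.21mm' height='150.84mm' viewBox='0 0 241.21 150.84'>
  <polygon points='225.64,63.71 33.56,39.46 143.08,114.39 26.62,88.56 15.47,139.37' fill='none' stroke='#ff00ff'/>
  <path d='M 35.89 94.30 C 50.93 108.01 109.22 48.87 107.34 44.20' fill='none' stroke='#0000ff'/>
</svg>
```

1 u = 1 mm; y_m = 150.84 − y.

[1] `<polygon>` closed polygon, #ff00ff→score S596 F1964: (225.64,87.13) → (33.56,111.38) → (143.08,36.45) → (26.62,62.28) → (15.47,11.47) → (225.64,87.13) (closed)

[2] `<path>` cubic bezier, #0000ff→engrave S304 F3611: (35.89,56.54) → (46.54,55.17) → (61.52,62.40) → (77.96,74.70) → (92.99,88.53) → (103.74,100.36) → (107.34,106.64)

; Generated by LaserGRBL
G21
G90
G0 X225.64 Y87.13
M3 S596
G1 X33.56 Y111.38 F1964
G1 X143.08 Y36.45
G1 X26.62 Y62.28
G1 X15.47 Y11.47
G1 X225.64 Y87.13
M5
G0 X35.89 Y56.54
M3 S304
G1 X46.54 Y55.17 F3611
G1 X61.52 Y62.40
G1 X77.96 Y74.70
G1 X92.99 Y88.53
G1 X103.74 Y100.36
G1 X107.34 Y106.64
M5
G0 X0.00 Y0.00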